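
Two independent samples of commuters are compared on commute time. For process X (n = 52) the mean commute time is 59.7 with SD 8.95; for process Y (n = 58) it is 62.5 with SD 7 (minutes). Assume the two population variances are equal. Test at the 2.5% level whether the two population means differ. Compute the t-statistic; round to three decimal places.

-1.837

Let group 1 = process X, group 2 = process Y. H0: μ_1 = μ_2; H1: μ_1 ≠ μ_2 (two-sample pooled-variance t-test, two-sided).
s_p² = [(52−1)·8.95² + (58−1)·7²]/(52+58−2) = 63.6873
t = (59.7 − 62.5)/√[63.6873·(1/52 + 1/58)] = -1.837
df = n₁ + n₂ − 2 = 108
Two-sided p-value ≈ 0.0689
Since p ≈ 0.0689 > α = 0.025, fail to reject H0; the evidence is not statistically significant.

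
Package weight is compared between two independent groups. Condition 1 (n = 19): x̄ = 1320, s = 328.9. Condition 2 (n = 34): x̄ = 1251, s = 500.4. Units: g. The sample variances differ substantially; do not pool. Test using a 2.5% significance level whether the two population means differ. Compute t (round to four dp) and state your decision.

Let group 1 = condition 1, group 2 = condition 2. H0: μ_1 = μ_2; H1: μ_1 ≠ μ_2 (Welch's two-sample t-test, two-sided).
t = (x̄_1 − x̄_2)/√(s_1²/n_1 + s_2²/n_2) = (1320 − 1251)/√(328.9²/19 + 500.4²/34) = 0.6038
Welch–Satterthwaite df ≈ 49.50
Two-sided p-value ≈ 0.549
Since p ≈ 0.549 > α = 0.025, fail to reject H0; the data do not provide sufficient evidence against H0.

t = 0.6038; fail to reject H0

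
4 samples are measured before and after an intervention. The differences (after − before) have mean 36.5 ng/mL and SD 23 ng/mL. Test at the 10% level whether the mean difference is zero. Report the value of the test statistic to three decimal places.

3.174

H0: μ_d = 0; H1: μ_d ≠ 0 (paired t-test on the differences, two-sided).
t = d̄/(s_d/√n) = 36.5/(23/√4) = 3.174
df = n − 1 = 3
Two-sided p-value ≈ 0.050
Since p ≈ 0.050 < α = 0.1, reject H0; the evidence is statistically significant.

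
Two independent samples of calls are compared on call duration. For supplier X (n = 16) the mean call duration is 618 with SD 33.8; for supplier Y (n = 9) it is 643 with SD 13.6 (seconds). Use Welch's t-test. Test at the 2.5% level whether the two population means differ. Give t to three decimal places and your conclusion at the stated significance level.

t = -2.607; reject H0

Let group 1 = supplier X, group 2 = supplier Y. H0: μ_1 = μ_2; H1: μ_1 ≠ μ_2 (Welch's two-sample t-test, two-sided).
t = (x̄_1 − x̄_2)/√(s_1²/n_1 + s_2²/n_2) = (618 − 643)/√(33.8²/16 + 13.6²/9) = -2.607
Welch–Satterthwaite df ≈ 21.53
Two-sided p-value ≈ 0.0163
Since p ≈ 0.0163 < α = 0.025, reject H0; the evidence is statistically significant.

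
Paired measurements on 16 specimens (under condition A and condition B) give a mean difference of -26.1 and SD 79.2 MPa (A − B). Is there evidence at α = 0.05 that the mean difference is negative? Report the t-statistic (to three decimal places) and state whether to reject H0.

t = -1.318; fail to reject H0

H0: μ_d = 0; H1: μ_d < 0 (paired t-test on the differences, left-tailed).
t = d̄/(s_d/√n) = -26.1/(79.2/√16) = -1.318
df = n − 1 = 15
p-value = P(T ≤ -1.318) ≈ 0.1036
Since p ≈ 0.1036 > α = 0.05, fail to reject H0; the evidence is not statistically significant.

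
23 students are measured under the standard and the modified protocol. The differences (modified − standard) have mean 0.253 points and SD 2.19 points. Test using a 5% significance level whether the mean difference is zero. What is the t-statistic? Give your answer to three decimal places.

H0: μ_d = 0; H1: μ_d ≠ 0 (paired t-test on the differences, two-sided).
t = d̄/(s_d/√n) = 0.253/(2.19/√23) = 0.554
df = n − 1 = 22
Two-sided p-value ≈ 0.5851
Since p ≈ 0.5851 > α = 0.05, fail to reject H0; the evidence is not statistically significant.

0.554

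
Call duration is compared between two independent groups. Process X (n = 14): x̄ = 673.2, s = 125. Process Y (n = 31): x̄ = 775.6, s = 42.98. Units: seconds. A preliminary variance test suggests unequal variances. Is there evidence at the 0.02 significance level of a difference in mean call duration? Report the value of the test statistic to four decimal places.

-2.9865

Let group 1 = process X, group 2 = process Y. H0: μ_1 = μ_2; H1: μ_1 ≠ μ_2 (Welch's two-sample t-test, two-sided).
t = (x̄_1 − x̄_2)/√(s_1²/n_1 + s_2²/n_2) = (673.2 − 775.6)/√(125²/14 + 42.98²/31) = -2.9865
Welch–Satterthwaite df ≈ 14.41
Two-sided p-value ≈ 0.010
Since p ≈ 0.010 < α = 0.02, reject H0; the evidence is statistically significant.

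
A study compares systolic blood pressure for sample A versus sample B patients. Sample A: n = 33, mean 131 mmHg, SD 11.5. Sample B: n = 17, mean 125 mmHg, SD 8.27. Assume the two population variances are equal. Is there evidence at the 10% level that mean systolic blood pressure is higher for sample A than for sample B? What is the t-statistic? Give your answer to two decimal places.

1.91

Let group 1 = sample A, group 2 = sample B. H0: μ_1 = μ_2; H1: μ_1 > μ_2 (two-sample pooled-variance t-test, right-tailed).
s_p² = [(33−1)·11.5² + (17−1)·8.27²]/(33+17−2) = 110.964
t = (131 − 125)/√[110.964·(1/33 + 1/17)] = 1.91
df = n₁ + n₂ − 2 = 48
p-value = P(T ≥ 1.91) ≈ 0.031
Since p ≈ 0.031 < α = 0.1, reject H0; the evidence is statistically significant.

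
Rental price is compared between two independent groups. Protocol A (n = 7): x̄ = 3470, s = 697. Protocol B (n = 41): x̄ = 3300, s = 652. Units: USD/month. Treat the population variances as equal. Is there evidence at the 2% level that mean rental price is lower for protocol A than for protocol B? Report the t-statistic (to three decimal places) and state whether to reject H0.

Let group 1 = protocol A, group 2 = protocol B. H0: μ_1 = μ_2; H1: μ_1 < μ_2 (two-sample pooled-variance t-test, left-tailed).
s_p² = [(7−1)·697² + (41−1)·652²]/(7+41−2) = 433022
t = (3470 − 3300)/√[433022·(1/7 + 1/41)] = 0.632
df = n₁ + n₂ − 2 = 46
p-value = P(T ≤ 0.632) ≈ 0.7346
Since p ≈ 0.7346 > α = 0.02, fail to reject H0; the evidence is not statistically significant.

t = 0.632; fail to reject H0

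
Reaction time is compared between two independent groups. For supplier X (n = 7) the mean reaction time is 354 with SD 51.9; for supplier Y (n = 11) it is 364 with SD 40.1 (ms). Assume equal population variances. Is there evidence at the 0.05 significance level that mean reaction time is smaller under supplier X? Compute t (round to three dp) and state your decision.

Let group 1 = supplier X, group 2 = supplier Y. H0: μ_1 = μ_2; H1: μ_1 < μ_2 (two-sample pooled-variance t-test, left-tailed).
s_p² = [(7−1)·51.9² + (11−1)·40.1²]/(7+11−2) = 2015.11
t = (354 − 364)/√[2015.11·(1/7 + 1/11)] = -0.461
df = n₁ + n₂ − 2 = 16
p-value = P(T ≤ -0.461) ≈ 0.3256
Since p ≈ 0.3256 > α = 0.05, fail to reject H0; the evidence is not statistically significant.

t = -0.461; fail to reject H0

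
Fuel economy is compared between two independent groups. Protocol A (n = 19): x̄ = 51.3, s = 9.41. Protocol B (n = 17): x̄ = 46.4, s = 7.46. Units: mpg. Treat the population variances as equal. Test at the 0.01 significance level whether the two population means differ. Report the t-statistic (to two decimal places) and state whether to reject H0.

Let group 1 = protocol A, group 2 = protocol B. H0: μ_1 = μ_2; H1: μ_1 ≠ μ_2 (two-sample pooled-variance t-test, two-sided).
s_p² = [(19−1)·9.41² + (17−1)·7.46²]/(19+17−2) = 73.0674
t = (51.3 − 46.4)/√[73.0674·(1/19 + 1/17)] = 1.72
df = n₁ + n₂ − 2 = 34
Two-sided p-value ≈ 0.095
Since p ≈ 0.095 > α = 0.01, fail to reject H0; the evidence is not statistically significant.

t = 1.72; fail to reject H0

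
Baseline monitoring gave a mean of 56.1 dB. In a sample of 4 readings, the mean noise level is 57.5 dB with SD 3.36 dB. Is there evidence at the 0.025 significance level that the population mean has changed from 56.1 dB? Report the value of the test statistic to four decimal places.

0.8333

H0: μ = 56.1; H1: μ ≠ 56.1 (one-sample t-test, two-sided).
t = (x̄ − μ₀)/(s/√n) = (57.5 − 56.1)/(3.36/√4) = 0.8333
df = n − 1 = 3
Two-sided p-value ≈ 0.466
Since p ≈ 0.466 > α = 0.025, fail to reject H0; the evidence is not statistically significant.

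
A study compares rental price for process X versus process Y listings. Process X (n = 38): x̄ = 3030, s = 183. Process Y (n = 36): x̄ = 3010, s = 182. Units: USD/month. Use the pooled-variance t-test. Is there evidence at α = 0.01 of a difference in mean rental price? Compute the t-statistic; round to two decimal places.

Let group 1 = process X, group 2 = process Y. H0: μ_1 = μ_2; H1: μ_1 ≠ μ_2 (two-sample pooled-variance t-test, two-sided).
s_p² = [(38−1)·183² + (36−1)·182²]/(38+36−2) = 33311.6
t = (3030 − 3010)/√[33311.6·(1/38 + 1/36)] = 0.47
df = n₁ + n₂ − 2 = 72
Two-sided p-value ≈ 0.6390
Since p ≈ 0.6390 > α = 0.01, fail to reject H0; the data do not provide sufficient evidence against H0.

0.47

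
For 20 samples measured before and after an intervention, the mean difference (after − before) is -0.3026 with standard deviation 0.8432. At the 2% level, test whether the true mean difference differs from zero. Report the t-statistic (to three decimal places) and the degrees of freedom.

t = -1.605, df = 19

H0: μ_d = 0; H1: μ_d ≠ 0 (paired t-test on the differences, two-sided).
t = d̄/(s_d/√n) = -0.3026/(0.8432/√20) = -1.605
df = n − 1 = 19
Two-sided p-value ≈ 0.1250
Since p ≈ 0.1250 > α = 0.02, fail to reject H0; the data do not provide sufficient evidence against H0.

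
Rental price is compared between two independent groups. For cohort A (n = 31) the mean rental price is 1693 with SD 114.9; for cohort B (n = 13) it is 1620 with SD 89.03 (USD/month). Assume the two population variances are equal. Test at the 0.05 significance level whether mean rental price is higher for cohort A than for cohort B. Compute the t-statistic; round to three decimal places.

Let group 1 = cohort A, group 2 = cohort B. H0: μ_1 = μ_2; H1: μ_1 > μ_2 (two-sample pooled-variance t-test, right-tailed).
s_p² = [(31−1)·114.9² + (13−1)·89.03²]/(31+13−2) = 11694.7
t = (1693 − 1620)/√[11694.7·(1/31 + 1/13)] = 2.043
df = n₁ + n₂ − 2 = 42
p-value = P(T ≥ 2.043) ≈ 0.024
Since p ≈ 0.024 < α = 0.05, reject H0; the data support H1.

2.043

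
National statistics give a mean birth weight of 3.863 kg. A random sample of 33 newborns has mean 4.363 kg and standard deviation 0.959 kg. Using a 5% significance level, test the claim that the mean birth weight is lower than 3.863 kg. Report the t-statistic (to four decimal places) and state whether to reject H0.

H0: μ = 3.863; H1: μ < 3.863 (one-sample t-test, left-tailed).
t = (x̄ − μ₀)/(s/√n) = (4.363 − 3.863)/(0.959/√33) = 2.9951
df = n − 1 = 32
p-value = P(T ≤ 2.9951) ≈ 0.9974
Since p ≈ 0.9974 > α = 0.05, fail to reject H0; the evidence is not statistically significant.

t = 2.9951; fail to reject H0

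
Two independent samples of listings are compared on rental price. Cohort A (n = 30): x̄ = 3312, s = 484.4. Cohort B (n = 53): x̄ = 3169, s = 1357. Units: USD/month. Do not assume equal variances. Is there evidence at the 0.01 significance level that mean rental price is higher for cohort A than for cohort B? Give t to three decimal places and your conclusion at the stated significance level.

Let group 1 = cohort A, group 2 = cohort B. H0: μ_1 = μ_2; H1: μ_1 > μ_2 (Welch's two-sample t-test, right-tailed).
t = (x̄_1 − x̄_2)/√(s_1²/n_1 + s_2²/n_2) = (3312 − 3169)/√(484.4²/30 + 1357²/53) = 0.693
Welch–Satterthwaite df ≈ 71.55
p-value = P(T ≥ 0.693) ≈ 0.245
Since p ≈ 0.245 > α = 0.01, fail to reject H0; the data do not provide sufficient evidence against H0.

t = 0.693; fail to reject H0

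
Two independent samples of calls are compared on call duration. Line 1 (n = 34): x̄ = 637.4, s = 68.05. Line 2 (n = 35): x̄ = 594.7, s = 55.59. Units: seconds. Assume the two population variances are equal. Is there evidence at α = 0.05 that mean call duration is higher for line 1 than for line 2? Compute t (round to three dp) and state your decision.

t = 2.858; reject H0

Let group 1 = line 1, group 2 = line 2. H0: μ_1 = μ_2; H1: μ_1 > μ_2 (two-sample pooled-variance t-test, right-tailed).
s_p² = [(34−1)·68.05² + (35−1)·55.59²]/(34+35−2) = 3849.03
t = (637.4 − 594.7)/√[3849.03·(1/34 + 1/35)] = 2.858
df = n₁ + n₂ − 2 = 67
p-value = P(T ≥ 2.858) ≈ 0.003
Since p ≈ 0.003 < α = 0.05, reject H0; the evidence is statistically significant.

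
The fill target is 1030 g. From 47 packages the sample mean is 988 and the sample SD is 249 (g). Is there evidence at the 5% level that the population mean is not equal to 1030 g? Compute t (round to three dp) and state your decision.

H0: μ = 1030; H1: μ ≠ 1030 (one-sample t-test, two-sided).
t = (x̄ − μ₀)/(s/√n) = (988 − 1030)/(249/√47) = -1.156
df = n − 1 = 46
Two-sided p-value ≈ 0.253
Since p ≈ 0.253 > α = 0.05, fail to reject H0; the data do not provide sufficient evidence against H0.

t = -1.156; fail to reject H0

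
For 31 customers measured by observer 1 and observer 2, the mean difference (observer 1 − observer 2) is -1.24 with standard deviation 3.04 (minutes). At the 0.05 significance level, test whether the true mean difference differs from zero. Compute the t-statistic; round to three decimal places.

-2.271

H0: μ_d = 0; H1: μ_d ≠ 0 (paired t-test on the differences, two-sided).
t = d̄/(s_d/√n) = -1.24/(3.04/√31) = -2.271
df = n − 1 = 30
Two-sided p-value ≈ 0.030
Since p ≈ 0.030 < α = 0.05, reject H0; the evidence is statistically significant.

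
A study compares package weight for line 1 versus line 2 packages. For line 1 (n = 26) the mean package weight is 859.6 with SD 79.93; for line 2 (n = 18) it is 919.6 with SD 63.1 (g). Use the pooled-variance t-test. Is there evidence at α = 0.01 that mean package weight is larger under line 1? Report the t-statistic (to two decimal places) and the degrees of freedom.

t = -2.66, df = 42

Let group 1 = line 1, group 2 = line 2. H0: μ_1 = μ_2; H1: μ_1 > μ_2 (two-sample pooled-variance t-test, right-tailed).
s_p² = [(26−1)·79.93² + (18−1)·63.1²]/(26+18−2) = 5414.46
t = (859.6 − 919.6)/√[5414.46·(1/26 + 1/18)] = -2.66
df = n₁ + n₂ − 2 = 42
p-value = P(T ≥ -2.66) ≈ 0.9945
Since p ≈ 0.9945 > α = 0.01, fail to reject H0; the data do not provide sufficient evidence against H0.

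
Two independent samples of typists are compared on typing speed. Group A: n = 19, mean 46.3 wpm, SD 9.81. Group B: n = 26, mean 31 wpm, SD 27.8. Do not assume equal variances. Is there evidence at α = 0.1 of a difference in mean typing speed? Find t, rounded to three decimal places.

2.594

Let group 1 = group A, group 2 = group B. H0: μ_1 = μ_2; H1: μ_1 ≠ μ_2 (Welch's two-sample t-test, two-sided).
t = (x̄_1 − x̄_2)/√(s_1²/n_1 + s_2²/n_2) = (46.3 − 31)/√(9.81²/19 + 27.8²/26) = 2.594
Welch–Satterthwaite df ≈ 32.92
Two-sided p-value ≈ 0.014
Since p ≈ 0.014 < α = 0.1, reject H0; the data support H1.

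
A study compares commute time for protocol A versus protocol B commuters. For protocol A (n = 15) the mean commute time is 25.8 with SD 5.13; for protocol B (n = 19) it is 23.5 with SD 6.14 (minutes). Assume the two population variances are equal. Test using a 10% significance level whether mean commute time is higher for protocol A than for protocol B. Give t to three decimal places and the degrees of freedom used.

t = 1.164, df = 32

Let group 1 = protocol A, group 2 = protocol B. H0: μ_1 = μ_2; H1: μ_1 > μ_2 (two-sample pooled-variance t-test, right-tailed).
s_p² = [(15−1)·5.13² + (19−1)·6.14²]/(15+19−2) = 32.7197
t = (25.8 − 23.5)/√[32.7197·(1/15 + 1/19)] = 1.164
df = n₁ + n₂ − 2 = 32
p-value = P(T ≥ 1.164) ≈ 0.1265
Since p ≈ 0.1265 > α = 0.1, fail to reject H0; the data do not provide sufficient evidence against H0.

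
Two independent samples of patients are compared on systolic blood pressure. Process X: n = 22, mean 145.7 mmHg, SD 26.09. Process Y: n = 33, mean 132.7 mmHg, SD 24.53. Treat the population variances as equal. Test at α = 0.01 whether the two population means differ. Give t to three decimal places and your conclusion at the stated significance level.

t = 1.877; fail to reject H0

Let group 1 = process X, group 2 = process Y. H0: μ_1 = μ_2; H1: μ_1 ≠ μ_2 (two-sample pooled-variance t-test, two-sided).
s_p² = [(22−1)·26.09² + (33−1)·24.53²]/(22+33−2) = 633.01
t = (145.7 − 132.7)/√[633.01·(1/22 + 1/33)] = 1.877
df = n₁ + n₂ − 2 = 53
Two-sided p-value ≈ 0.066
Since p ≈ 0.066 > α = 0.01, fail to reject H0; the data do not provide sufficient evidence against H0.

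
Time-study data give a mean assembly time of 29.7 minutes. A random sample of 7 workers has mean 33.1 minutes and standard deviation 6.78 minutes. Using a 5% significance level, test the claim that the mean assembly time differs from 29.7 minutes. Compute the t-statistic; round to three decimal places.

1.327

H0: μ = 29.7; H1: μ ≠ 29.7 (one-sample t-test, two-sided).
t = (x̄ − μ₀)/(s/√n) = (33.1 − 29.7)/(6.78/√7) = 1.327
df = n − 1 = 6
Two-sided p-value ≈ 0.233
Since p ≈ 0.233 > α = 0.05, fail to reject H0; the data do not provide sufficient evidence against H0.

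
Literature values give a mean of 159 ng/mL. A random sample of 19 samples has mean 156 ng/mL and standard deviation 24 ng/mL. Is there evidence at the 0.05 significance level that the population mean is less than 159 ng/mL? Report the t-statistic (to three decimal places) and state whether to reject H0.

t = -0.545; fail to reject H0

H0: μ = 159; H1: μ < 159 (one-sample t-test, left-tailed).
t = (x̄ − μ₀)/(s/√n) = (156 − 159)/(24/√19) = -0.545
df = n − 1 = 18
p-value = P(T ≤ -0.545) ≈ 0.296
Since p ≈ 0.296 > α = 0.05, fail to reject H0; the data do not provide sufficient evidence against H0.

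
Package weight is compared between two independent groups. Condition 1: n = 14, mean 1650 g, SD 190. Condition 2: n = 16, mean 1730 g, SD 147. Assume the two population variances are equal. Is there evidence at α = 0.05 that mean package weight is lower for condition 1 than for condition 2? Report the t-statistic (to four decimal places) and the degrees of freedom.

t = -1.2986, df = 28

Let group 1 = condition 1, group 2 = condition 2. H0: μ_1 = μ_2; H1: μ_1 < μ_2 (two-sample pooled-variance t-test, left-tailed).
s_p² = [(14−1)·190² + (16−1)·147²]/(14+16−2) = 28337
t = (1650 − 1730)/√[28337·(1/14 + 1/16)] = -1.2986
df = n₁ + n₂ − 2 = 28
p-value = P(T ≤ -1.2986) ≈ 0.1023
Since p ≈ 0.1023 > α = 0.05, fail to reject H0; the data do not provide sufficient evidence against H0.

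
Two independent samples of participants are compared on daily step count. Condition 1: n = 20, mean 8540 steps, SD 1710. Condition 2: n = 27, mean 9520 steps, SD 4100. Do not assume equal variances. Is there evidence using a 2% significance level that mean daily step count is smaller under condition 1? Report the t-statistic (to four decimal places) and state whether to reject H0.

Let group 1 = condition 1, group 2 = condition 2. H0: μ_1 = μ_2; H1: μ_1 < μ_2 (Welch's two-sample t-test, left-tailed).
t = (x̄_1 − x̄_2)/√(s_1²/n_1 + s_2²/n_2) = (8540 − 9520)/√(1710²/20 + 4100²/27) = -1.1177
Welch–Satterthwaite df ≈ 36.86
p-value = P(T ≤ -1.1177) ≈ 0.135
Since p ≈ 0.135 > α = 0.02, fail to reject H0; the data do not provide sufficient evidence against H0.

t = -1.1177; fail to reject H0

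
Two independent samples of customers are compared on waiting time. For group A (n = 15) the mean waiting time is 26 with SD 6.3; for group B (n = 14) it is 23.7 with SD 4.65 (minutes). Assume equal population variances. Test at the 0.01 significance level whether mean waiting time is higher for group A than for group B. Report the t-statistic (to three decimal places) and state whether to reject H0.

t = 1.112; fail to reject H0

Let group 1 = group A, group 2 = group B. H0: μ_1 = μ_2; H1: μ_1 > μ_2 (two-sample pooled-variance t-test, right-tailed).
s_p² = [(15−1)·6.3² + (14−1)·4.65²]/(15+14−2) = 30.9908
t = (26 − 23.7)/√[30.9908·(1/15 + 1/14)] = 1.112
df = n₁ + n₂ − 2 = 27
p-value = P(T ≥ 1.112) ≈ 0.138
Since p ≈ 0.138 > α = 0.01, fail to reject H0; the evidence is not statistically significant.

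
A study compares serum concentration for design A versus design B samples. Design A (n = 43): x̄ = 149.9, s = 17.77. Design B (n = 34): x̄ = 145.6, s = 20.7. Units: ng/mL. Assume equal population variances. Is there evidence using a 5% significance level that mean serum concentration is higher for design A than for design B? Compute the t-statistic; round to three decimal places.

0.980

Let group 1 = design A, group 2 = design B. H0: μ_1 = μ_2; H1: μ_1 > μ_2 (two-sample pooled-variance t-test, right-tailed).
s_p² = [(43−1)·17.77² + (34−1)·20.7²]/(43+34−2) = 365.368
t = (149.9 − 145.6)/√[365.368·(1/43 + 1/34)] = 0.980
df = n₁ + n₂ − 2 = 75
p-value = P(T ≥ 0.980) ≈ 0.1651
Since p ≈ 0.1651 > α = 0.05, fail to reject H0; the data do not provide sufficient evidence against H0.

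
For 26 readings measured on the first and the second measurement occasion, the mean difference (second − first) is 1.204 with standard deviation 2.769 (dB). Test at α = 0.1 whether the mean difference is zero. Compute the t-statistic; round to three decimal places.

2.217

H0: μ_d = 0; H1: μ_d ≠ 0 (paired t-test on the differences, two-sided).
t = d̄/(s_d/√n) = 1.204/(2.769/√26) = 2.217
df = n − 1 = 25
Two-sided p-value ≈ 0.0359
Since p ≈ 0.0359 < α = 0.1, reject H0; the evidence is statistically significant.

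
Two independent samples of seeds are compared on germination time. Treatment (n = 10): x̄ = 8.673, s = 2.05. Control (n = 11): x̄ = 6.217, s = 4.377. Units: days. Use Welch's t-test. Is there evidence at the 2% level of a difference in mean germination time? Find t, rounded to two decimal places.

1.67

Let group 1 = treatment, group 2 = control. H0: μ_1 = μ_2; H1: μ_1 ≠ μ_2 (Welch's two-sample t-test, two-sided).
t = (x̄_1 − x̄_2)/√(s_1²/n_1 + s_2²/n_2) = (8.673 − 6.217)/√(2.05²/10 + 4.377²/11) = 1.67
Welch–Satterthwaite df ≈ 14.47
Two-sided p-value ≈ 0.116
Since p ≈ 0.116 > α = 0.02, fail to reject H0; the evidence is not statistically significant.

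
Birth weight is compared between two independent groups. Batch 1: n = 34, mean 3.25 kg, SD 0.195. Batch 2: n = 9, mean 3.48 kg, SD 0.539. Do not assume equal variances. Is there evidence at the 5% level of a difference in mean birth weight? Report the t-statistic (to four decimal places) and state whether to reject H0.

Let group 1 = batch 1, group 2 = batch 2. H0: μ_1 = μ_2; H1: μ_1 ≠ μ_2 (Welch's two-sample t-test, two-sided).
t = (x̄_1 − x̄_2)/√(s_1²/n_1 + s_2²/n_2) = (3.25 − 3.48)/√(0.195²/34 + 0.539²/9) = -1.2585
Welch–Satterthwaite df ≈ 8.56
Two-sided p-value ≈ 0.241
Since p ≈ 0.241 > α = 0.05, fail to reject H0; the evidence is not statistically significant.

t = -1.2585; fail to reject H0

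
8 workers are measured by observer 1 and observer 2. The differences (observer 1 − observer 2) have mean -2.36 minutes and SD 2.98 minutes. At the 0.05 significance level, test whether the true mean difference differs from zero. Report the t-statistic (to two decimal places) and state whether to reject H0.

t = -2.24; fail to reject H0

H0: μ_d = 0; H1: μ_d ≠ 0 (paired t-test on the differences, two-sided).
t = d̄/(s_d/√n) = -2.36/(2.98/√8) = -2.24
df = n − 1 = 7
Two-sided p-value ≈ 0.0601
Since p ≈ 0.0601 > α = 0.05, fail to reject H0; the evidence is not statistically significant.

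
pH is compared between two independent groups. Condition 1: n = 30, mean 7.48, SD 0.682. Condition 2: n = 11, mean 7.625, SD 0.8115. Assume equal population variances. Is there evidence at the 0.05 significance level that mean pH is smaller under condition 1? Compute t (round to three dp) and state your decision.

t = -0.573; fail to reject H0

Let group 1 = condition 1, group 2 = condition 2. H0: μ_1 = μ_2; H1: μ_1 < μ_2 (two-sample pooled-variance t-test, left-tailed).
s_p² = [(30−1)·0.682² + (11−1)·0.8115²]/(30+11−2) = 0.514716
t = (7.48 − 7.625)/√[0.514716·(1/30 + 1/11)] = -0.573
df = n₁ + n₂ − 2 = 39
p-value = P(T ≤ -0.573) ≈ 0.285
Since p ≈ 0.285 > α = 0.05, fail to reject H0; the evidence is not statistically significant.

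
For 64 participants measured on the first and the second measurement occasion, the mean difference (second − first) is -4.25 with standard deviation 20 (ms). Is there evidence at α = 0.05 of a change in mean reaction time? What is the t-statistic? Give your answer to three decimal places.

-1.700

H0: μ_d = 0; H1: μ_d ≠ 0 (paired t-test on the differences, two-sided).
t = d̄/(s_d/√n) = -4.25/(20/√64) = -1.700
df = n − 1 = 63
Two-sided p-value ≈ 0.094
Since p ≈ 0.094 > α = 0.05, fail to reject H0; the data do not provide sufficient evidence against H0.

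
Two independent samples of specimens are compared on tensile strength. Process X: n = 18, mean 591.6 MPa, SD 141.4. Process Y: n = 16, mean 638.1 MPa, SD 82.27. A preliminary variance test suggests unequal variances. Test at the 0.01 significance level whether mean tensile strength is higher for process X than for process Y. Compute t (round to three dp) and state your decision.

t = -1.187; fail to reject H0

Let group 1 = process X, group 2 = process Y. H0: μ_1 = μ_2; H1: μ_1 > μ_2 (Welch's two-sample t-test, right-tailed).
t = (x̄_1 − x̄_2)/√(s_1²/n_1 + s_2²/n_2) = (591.6 − 638.1)/√(141.4²/18 + 82.27²/16) = -1.187
Welch–Satterthwaite df ≈ 27.84
p-value = P(T ≥ -1.187) ≈ 0.8774
Since p ≈ 0.8774 > α = 0.01, fail to reject H0; the data do not provide sufficient evidence against H0.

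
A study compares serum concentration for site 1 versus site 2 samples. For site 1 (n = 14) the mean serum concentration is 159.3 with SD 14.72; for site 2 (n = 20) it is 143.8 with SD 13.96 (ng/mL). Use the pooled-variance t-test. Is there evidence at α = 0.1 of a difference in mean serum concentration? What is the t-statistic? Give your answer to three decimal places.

3.116

Let group 1 = site 1, group 2 = site 2. H0: μ_1 = μ_2; H1: μ_1 ≠ μ_2 (two-sample pooled-variance t-test, two-sided).
s_p² = [(14−1)·14.72² + (20−1)·13.96²]/(14+20−2) = 203.737
t = (159.3 − 143.8)/√[203.737·(1/14 + 1/20)] = 3.116
df = n₁ + n₂ − 2 = 32
Two-sided p-value ≈ 0.0039
Since p ≈ 0.0039 < α = 0.1, reject H0; the evidence is statistically significant.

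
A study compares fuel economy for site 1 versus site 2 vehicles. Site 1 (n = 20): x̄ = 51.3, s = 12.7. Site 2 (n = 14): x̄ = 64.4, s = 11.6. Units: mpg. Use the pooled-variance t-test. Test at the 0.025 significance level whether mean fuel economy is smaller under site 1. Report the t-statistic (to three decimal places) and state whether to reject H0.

t = -3.065; reject H0

Let group 1 = site 1, group 2 = site 2. H0: μ_1 = μ_2; H1: μ_1 < μ_2 (two-sample pooled-variance t-test, left-tailed).
s_p² = [(20−1)·12.7² + (14−1)·11.6²]/(20+14−2) = 150.431
t = (51.3 − 64.4)/√[150.431·(1/20 + 1/14)] = -3.065
df = n₁ + n₂ − 2 = 32
p-value = P(T ≤ -3.065) ≈ 0.0022
Since p ≈ 0.0022 < α = 0.025, reject H0; the data support H1.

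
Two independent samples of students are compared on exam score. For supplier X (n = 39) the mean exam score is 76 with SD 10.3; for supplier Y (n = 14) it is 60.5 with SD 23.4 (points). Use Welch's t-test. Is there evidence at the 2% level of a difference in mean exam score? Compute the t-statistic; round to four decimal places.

2.3965

Let group 1 = supplier X, group 2 = supplier Y. H0: μ_1 = μ_2; H1: μ_1 ≠ μ_2 (Welch's two-sample t-test, two-sided).
t = (x̄_1 − x̄_2)/√(s_1²/n_1 + s_2²/n_2) = (76 − 60.5)/√(10.3²/39 + 23.4²/14) = 2.3965
Welch–Satterthwaite df ≈ 14.85
Two-sided p-value ≈ 0.0302
Since p ≈ 0.0302 > α = 0.02, fail to reject H0; the data do not provide sufficient evidence against H0.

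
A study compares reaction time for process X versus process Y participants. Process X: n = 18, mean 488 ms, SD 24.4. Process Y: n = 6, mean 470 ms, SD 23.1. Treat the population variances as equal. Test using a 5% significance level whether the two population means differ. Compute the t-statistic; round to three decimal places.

1.584

Let group 1 = process X, group 2 = process Y. H0: μ_1 = μ_2; H1: μ_1 ≠ μ_2 (two-sample pooled-variance t-test, two-sided).
s_p² = [(18−1)·24.4² + (6−1)·23.1²]/(18+6−2) = 581.326
t = (488 − 470)/√[581.326·(1/18 + 1/6)] = 1.584
df = n₁ + n₂ − 2 = 22
Two-sided p-value ≈ 0.1275
Since p ≈ 0.1275 > α = 0.05, fail to reject H0; the evidence is not statistically significant.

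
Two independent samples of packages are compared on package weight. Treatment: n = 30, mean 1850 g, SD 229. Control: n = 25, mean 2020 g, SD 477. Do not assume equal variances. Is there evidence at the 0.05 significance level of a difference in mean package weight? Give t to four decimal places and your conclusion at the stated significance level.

t = -1.6321; fail to reject H0

Let group 1 = treatment, group 2 = control. H0: μ_1 = μ_2; H1: μ_1 ≠ μ_2 (Welch's two-sample t-test, two-sided).
t = (x̄_1 − x̄_2)/√(s_1²/n_1 + s_2²/n_2) = (1850 − 2020)/√(229²/30 + 477²/25) = -1.6321
Welch–Satterthwaite df ≈ 33.09
Two-sided p-value ≈ 0.112
Since p ≈ 0.112 > α = 0.05, fail to reject H0; the data do not provide sufficient evidence against H0.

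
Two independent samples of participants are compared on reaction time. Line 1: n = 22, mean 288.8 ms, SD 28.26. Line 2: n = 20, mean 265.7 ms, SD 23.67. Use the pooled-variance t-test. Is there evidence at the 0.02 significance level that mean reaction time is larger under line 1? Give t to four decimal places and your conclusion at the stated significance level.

t = 2.8559; reject H0

Let group 1 = line 1, group 2 = line 2. H0: μ_1 = μ_2; H1: μ_1 > μ_2 (two-sample pooled-variance t-test, right-tailed).
s_p² = [(22−1)·28.26² + (20−1)·23.67²]/(22+20−2) = 685.407
t = (288.8 − 265.7)/√[685.407·(1/22 + 1/20)] = 2.8559
df = n₁ + n₂ − 2 = 40
p-value = P(T ≥ 2.8559) ≈ 0.0034
Since p ≈ 0.0034 < α = 0.02, reject H0; the evidence is statistically significant.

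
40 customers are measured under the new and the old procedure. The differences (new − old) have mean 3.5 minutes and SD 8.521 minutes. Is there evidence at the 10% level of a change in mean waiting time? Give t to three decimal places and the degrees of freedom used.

H0: μ_d = 0; H1: μ_d ≠ 0 (paired t-test on the differences, two-sided).
t = d̄/(s_d/√n) = 3.5/(8.521/√40) = 2.598
df = n − 1 = 39
Two-sided p-value ≈ 0.0132
Since p ≈ 0.0132 < α = 0.1, reject H0; the evidence is statistically significant.

t = 2.598, df = 39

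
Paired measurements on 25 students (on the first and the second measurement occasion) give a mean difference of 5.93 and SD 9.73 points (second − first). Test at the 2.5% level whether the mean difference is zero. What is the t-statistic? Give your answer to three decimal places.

H0: μ_d = 0; H1: μ_d ≠ 0 (paired t-test on the differences, two-sided).
t = d̄/(s_d/√n) = 5.93/(9.73/√25) = 3.047
df = n − 1 = 24
Two-sided p-value ≈ 0.0055
Since p ≈ 0.0055 < α = 0.025, reject H0; the data support H1.

3.047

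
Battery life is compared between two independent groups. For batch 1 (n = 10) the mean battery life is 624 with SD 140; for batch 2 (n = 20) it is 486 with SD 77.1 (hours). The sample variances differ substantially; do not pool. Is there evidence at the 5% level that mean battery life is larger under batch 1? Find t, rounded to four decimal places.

Let group 1 = batch 1, group 2 = batch 2. H0: μ_1 = μ_2; H1: μ_1 > μ_2 (Welch's two-sample t-test, right-tailed).
t = (x̄_1 − x̄_2)/√(s_1²/n_1 + s_2²/n_2) = (624 − 486)/√(140²/10 + 77.1²/20) = 2.9046
Welch–Satterthwaite df ≈ 11.81
p-value = P(T ≥ 2.9046) ≈ 0.0067
Since p ≈ 0.0067 < α = 0.05, reject H0; the data support H1.

2.9046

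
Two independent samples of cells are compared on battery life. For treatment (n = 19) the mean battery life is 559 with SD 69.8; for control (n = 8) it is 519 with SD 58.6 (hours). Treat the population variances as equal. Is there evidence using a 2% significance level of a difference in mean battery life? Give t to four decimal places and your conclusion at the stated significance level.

Let group 1 = treatment, group 2 = control. H0: μ_1 = μ_2; H1: μ_1 ≠ μ_2 (two-sample pooled-variance t-test, two-sided).
s_p² = [(19−1)·69.8² + (8−1)·58.6²]/(19+8−2) = 4469.38
t = (559 − 519)/√[4469.38·(1/19 + 1/8)] = 1.4196
df = n₁ + n₂ − 2 = 25
Two-sided p-value ≈ 0.168
Since p ≈ 0.168 > α = 0.02, fail to reject H0; the data do not provide sufficient evidence against H0.

t = 1.4196; fail to reject H0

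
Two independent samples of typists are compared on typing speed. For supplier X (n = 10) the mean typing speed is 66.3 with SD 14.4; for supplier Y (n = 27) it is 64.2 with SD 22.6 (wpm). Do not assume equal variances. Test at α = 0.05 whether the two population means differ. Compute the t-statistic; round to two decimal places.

0.33

Let group 1 = supplier X, group 2 = supplier Y. H0: μ_1 = μ_2; H1: μ_1 ≠ μ_2 (Welch's two-sample t-test, two-sided).
t = (x̄_1 − x̄_2)/√(s_1²/n_1 + s_2²/n_2) = (66.3 − 64.2)/√(14.4²/10 + 22.6²/27) = 0.33
Welch–Satterthwaite df ≈ 25.55
Two-sided p-value ≈ 0.7415
Since p ≈ 0.7415 > α = 0.05, fail to reject H0; the data do not provide sufficient evidence against H0.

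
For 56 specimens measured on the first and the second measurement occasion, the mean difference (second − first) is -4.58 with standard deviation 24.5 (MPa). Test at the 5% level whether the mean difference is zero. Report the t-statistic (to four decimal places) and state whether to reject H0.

H0: μ_d = 0; H1: μ_d ≠ 0 (paired t-test on the differences, two-sided).
t = d̄/(s_d/√n) = -4.58/(24.5/√56) = -1.3989
df = n − 1 = 55
Two-sided p-value ≈ 0.1675
Since p ≈ 0.1675 > α = 0.05, fail to reject H0; the evidence is not statistically significant.

t = -1.3989; fail to reject H0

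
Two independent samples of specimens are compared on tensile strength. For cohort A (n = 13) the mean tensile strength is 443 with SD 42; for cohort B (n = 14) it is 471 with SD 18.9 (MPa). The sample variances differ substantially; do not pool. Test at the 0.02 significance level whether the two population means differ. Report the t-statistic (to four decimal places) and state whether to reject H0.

t = -2.2053; fail to reject H0

Let group 1 = cohort A, group 2 = cohort B. H0: μ_1 = μ_2; H1: μ_1 ≠ μ_2 (Welch's two-sample t-test, two-sided).
t = (x̄_1 − x̄_2)/√(s_1²/n_1 + s_2²/n_2) = (443 − 471)/√(42²/13 + 18.9²/14) = -2.2053
Welch–Satterthwaite df ≈ 16.40
Two-sided p-value ≈ 0.0420
Since p ≈ 0.0420 > α = 0.02, fail to reject H0; the data do not provide sufficient evidence against H0.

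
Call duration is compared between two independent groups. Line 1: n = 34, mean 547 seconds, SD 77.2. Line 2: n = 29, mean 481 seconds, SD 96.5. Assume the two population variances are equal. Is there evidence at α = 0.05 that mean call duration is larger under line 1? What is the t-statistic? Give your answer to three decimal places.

3.015

Let group 1 = line 1, group 2 = line 2. H0: μ_1 = μ_2; H1: μ_1 > μ_2 (two-sample pooled-variance t-test, right-tailed).
s_p² = [(34−1)·77.2² + (29−1)·96.5²]/(34+29−2) = 7498.65
t = (547 − 481)/√[7498.65·(1/34 + 1/29)] = 3.015
df = n₁ + n₂ − 2 = 61
p-value = P(T ≥ 3.015) ≈ 0.0019
Since p ≈ 0.0019 < α = 0.05, reject H0; the data support H1.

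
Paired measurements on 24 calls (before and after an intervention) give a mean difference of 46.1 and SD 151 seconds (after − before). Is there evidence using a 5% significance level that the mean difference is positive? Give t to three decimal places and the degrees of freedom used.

H0: μ_d = 0; H1: μ_d > 0 (paired t-test on the differences, right-tailed).
t = d̄/(s_d/√n) = 46.1/(151/√24) = 1.496
df = n − 1 = 23
p-value = P(T ≥ 1.496) ≈ 0.0742
Since p ≈ 0.0742 > α = 0.05, fail to reject H0; the evidence is not statistically significant.

t = 1.496, df = 23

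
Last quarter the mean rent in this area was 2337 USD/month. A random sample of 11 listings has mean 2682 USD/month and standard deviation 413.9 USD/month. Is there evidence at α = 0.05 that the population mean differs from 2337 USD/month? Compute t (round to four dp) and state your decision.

t = 2.7645; reject H0

H0: μ = 2337; H1: μ ≠ 2337 (one-sample t-test, two-sided).
t = (x̄ − μ₀)/(s/√n) = (2682 − 2337)/(413.9/√11) = 2.7645
df = n − 1 = 10
Two-sided p-value ≈ 0.020
Since p ≈ 0.020 < α = 0.05, reject H0; the data support H1.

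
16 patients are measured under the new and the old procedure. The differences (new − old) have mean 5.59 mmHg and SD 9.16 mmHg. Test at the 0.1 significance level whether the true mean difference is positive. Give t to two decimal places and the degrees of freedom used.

H0: μ_d = 0; H1: μ_d > 0 (paired t-test on the differences, right-tailed).
t = d̄/(s_d/√n) = 5.59/(9.16/√16) = 2.44
df = n − 1 = 15
p-value = P(T ≥ 2.44) ≈ 0.014
Since p ≈ 0.014 < α = 0.1, reject H0; the data support H1.

t = 2.44, df = 15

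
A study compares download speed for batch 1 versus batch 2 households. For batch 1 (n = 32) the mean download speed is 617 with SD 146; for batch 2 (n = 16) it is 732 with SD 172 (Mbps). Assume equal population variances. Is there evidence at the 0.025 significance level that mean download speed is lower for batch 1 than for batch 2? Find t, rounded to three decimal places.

Let group 1 = batch 1, group 2 = batch 2. H0: μ_1 = μ_2; H1: μ_1 < μ_2 (two-sample pooled-variance t-test, left-tailed).
s_p² = [(32−1)·146² + (16−1)·172²]/(32+16−2) = 24012.1
t = (617 − 732)/√[24012.1·(1/32 + 1/16)] = -2.424
df = n₁ + n₂ − 2 = 46
p-value = P(T ≤ -2.424) ≈ 0.010
Since p ≈ 0.010 < α = 0.025, reject H0; the evidence is statistically significant.

-2.424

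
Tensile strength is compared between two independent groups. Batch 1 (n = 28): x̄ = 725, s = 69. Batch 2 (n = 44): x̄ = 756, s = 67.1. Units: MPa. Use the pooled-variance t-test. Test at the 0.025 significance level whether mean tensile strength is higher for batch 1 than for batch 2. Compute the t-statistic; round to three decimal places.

Let group 1 = batch 1, group 2 = batch 2. H0: μ_1 = μ_2; H1: μ_1 > μ_2 (two-sample pooled-variance t-test, right-tailed).
s_p² = [(28−1)·69² + (44−1)·67.1²]/(28+44−2) = 4602.15
t = (725 − 756)/√[4602.15·(1/28 + 1/44)] = -1.890
df = n₁ + n₂ − 2 = 70
p-value = P(T ≥ -1.890) ≈ 0.969
Since p ≈ 0.969 > α = 0.025, fail to reject H0; the data do not provide sufficient evidence against H0.

-1.890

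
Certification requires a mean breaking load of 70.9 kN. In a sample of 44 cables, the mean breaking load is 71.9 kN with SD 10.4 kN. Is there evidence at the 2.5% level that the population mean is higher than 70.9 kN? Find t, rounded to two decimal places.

0.64

H0: μ = 70.9; H1: μ > 70.9 (one-sample t-test, right-tailed).
t = (x̄ − μ₀)/(s/√n) = (71.9 − 70.9)/(10.4/√44) = 0.64
df = n − 1 = 43
p-value = P(T ≥ 0.64) ≈ 0.263
Since p ≈ 0.263 > α = 0.025, fail to reject H0; the data do not provide sufficient evidence against H0.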